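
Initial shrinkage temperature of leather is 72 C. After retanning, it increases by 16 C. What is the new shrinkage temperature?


New Ts = 72 + 16 = 88 C


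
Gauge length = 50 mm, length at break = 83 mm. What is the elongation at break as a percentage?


66.0%

Extension = 83 - 50 = 33 mm
Elongation = 33 / 50 x 100 = 66.0%


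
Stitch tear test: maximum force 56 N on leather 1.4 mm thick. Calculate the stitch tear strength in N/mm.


40.0 N/mm


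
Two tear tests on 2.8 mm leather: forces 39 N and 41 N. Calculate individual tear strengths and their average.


Tear 1 = 13.9 N/mm
Tear 2 = 14.6 N/mm
Average = 14.3 N/mm

Tear 1 = 39 / 2.8 = 13.9 N/mm
Tear 2 = 41 / 2.8 = 14.6 N/mm
Average = (13.9 + 14.6) / 2 = 14.3 N/mm


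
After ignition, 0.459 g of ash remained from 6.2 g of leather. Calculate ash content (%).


Ash% = 0.459 / 6.2 x 100
Ash% = 7.40%


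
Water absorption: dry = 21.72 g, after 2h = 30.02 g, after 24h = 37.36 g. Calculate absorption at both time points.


WA (2h) = (30.02 - 21.72) / 21.72 x 100 = 38.2%
WA (24h) = (37.36 - 21.72) / 21.72 x 100 = 72.0%


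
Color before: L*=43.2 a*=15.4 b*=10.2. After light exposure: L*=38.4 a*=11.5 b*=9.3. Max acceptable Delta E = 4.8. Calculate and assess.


Delta E = 6.25
Passes: No

dL = -4.8, da = -3.9, db = -0.9
dE = sqrt((-4.8)^2 + (-3.9)^2 + (-0.9)^2) = 6.25
Max = 4.8
Passes: No


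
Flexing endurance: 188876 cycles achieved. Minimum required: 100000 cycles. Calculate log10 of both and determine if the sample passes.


Achieved: log10 = 5.28
Required: log10 = 5.00
Passes: Yes

log10(188876) = 5.28
log10(100000) = 5.00
Passes: Yes


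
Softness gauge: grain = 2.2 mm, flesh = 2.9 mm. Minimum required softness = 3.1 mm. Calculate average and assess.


Average softness = 2.55 mm
Meets requirement: No

Average = (2.2 + 2.9) / 2 = 2.55 mm
Minimum = 3.1 mm
Meets requirement: No


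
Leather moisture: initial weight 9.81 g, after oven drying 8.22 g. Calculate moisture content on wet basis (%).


Moisture = 9.81 - 8.22 = 1.59 g
MC = 1.59 / 9.81 x 100 = 16.2%


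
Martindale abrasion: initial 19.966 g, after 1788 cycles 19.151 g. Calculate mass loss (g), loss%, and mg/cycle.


Loss = 19.966 - 19.151 = 0.815 g
Loss% = 0.815 / 19.966 x 100 = 4.08%
Rate = 0.815 / 1788 x 1000 = 0.456 mg/cycle


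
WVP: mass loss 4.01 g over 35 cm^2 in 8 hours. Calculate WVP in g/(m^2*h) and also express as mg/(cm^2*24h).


WVP = 143.21 g/(m^2*h)
Daily rate = 343.71 mg/(cm^2*24h)

WVP = 4.01 / (35 x 8) x 10000 = 143.21 g/(m^2*h)
Mass loss in mg = 4.01 x 1000 = 4010 mg
Per cm^2 per 24h in mg: 4010 x 24 / (35 x 8) = 96240 / 280 = 343.71 mg/(cm^2*24h)


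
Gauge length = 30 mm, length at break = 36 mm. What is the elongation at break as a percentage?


Extension = 36 - 30 = 6 mm
Elongation = 6 / 30 x 100 = 20.0%


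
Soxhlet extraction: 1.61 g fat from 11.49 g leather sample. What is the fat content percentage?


14.0%


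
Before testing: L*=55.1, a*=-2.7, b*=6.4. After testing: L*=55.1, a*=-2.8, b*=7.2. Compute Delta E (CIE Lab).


Delta E = 0.81


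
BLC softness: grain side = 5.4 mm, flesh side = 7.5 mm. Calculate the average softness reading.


Average = (5.4 + 7.5) / 2
Average = 6.45 mm


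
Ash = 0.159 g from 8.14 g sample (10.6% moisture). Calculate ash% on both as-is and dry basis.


As-is ash = 1.95%
Dry-basis ash = 2.18%


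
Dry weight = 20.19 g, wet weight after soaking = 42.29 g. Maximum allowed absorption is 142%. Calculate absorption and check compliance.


Absorption = 109.5%
Compliant: Yes


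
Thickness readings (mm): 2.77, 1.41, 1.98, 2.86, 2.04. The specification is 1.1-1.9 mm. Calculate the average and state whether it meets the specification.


Sum = 11.06
Average = 11.06 / 5 = 2.21 mm
Specification range: 1.1 to 1.9 mm
Within spec: No


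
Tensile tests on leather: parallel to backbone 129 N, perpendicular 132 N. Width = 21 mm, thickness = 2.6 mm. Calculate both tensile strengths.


Parallel = 2.36 N/mm^2
Perpendicular = 2.42 N/mm^2


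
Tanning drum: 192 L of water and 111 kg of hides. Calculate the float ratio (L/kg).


Float ratio = water / hide weight
Ratio = 192 / 111 = 1.7


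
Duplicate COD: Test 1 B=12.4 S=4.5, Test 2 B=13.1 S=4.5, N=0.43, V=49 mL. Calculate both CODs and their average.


COD1 = 554.6 mg/L
COD2 = 603.8 mg/L
Average = 579.2 mg/L

COD1 = (12.4 - 4.5) x 0.43 x 8000 / 49 = 554.6 mg/L
COD2 = (13.1 - 4.5) x 0.43 x 8000 / 49 = 603.8 mg/L
Average = (554.6 + 603.8) / 2 = 579.2 mg/L


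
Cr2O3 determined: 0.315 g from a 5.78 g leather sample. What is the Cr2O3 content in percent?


5.45%

Cr2O3% = 0.315 / 5.78 x 100
Cr2O3% = 5.45%


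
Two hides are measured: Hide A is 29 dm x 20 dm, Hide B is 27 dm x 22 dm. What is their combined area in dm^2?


1174 dm^2

Hide A area = 29 x 20 = 580 dm^2
Hide B area = 27 x 22 = 594 dm^2
Total = 580 + 594 = 1174 dm^2


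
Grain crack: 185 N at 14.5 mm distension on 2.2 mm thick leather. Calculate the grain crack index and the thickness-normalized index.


Crack index = 185 / 14.5 = 12.8 N/mm
Normalized = 12.8 / 2.2 = 5.8 N/mm per mm


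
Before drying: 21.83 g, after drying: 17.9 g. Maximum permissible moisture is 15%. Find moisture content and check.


MC = (21.83 - 17.9) / 21.83 x 100 = 18.0%
Maximum: 15%
Acceptable: No


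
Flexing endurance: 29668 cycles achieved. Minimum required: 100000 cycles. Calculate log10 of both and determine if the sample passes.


Achieved: log10 = 4.47
Required: log10 = 5.00
Passes: No

log10(29668) = 4.47
log10(100000) = 5.00
Passes: No


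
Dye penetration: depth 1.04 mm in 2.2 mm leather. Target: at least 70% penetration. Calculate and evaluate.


Penetration = 47.3%
Meets target: No

Penetration = 1.04 / 2.2 x 100 = 47.3%
Target: 70%
Meets target: No


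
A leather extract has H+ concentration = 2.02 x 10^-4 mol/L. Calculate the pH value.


pH = -log10[H+]
pH = -log10(2.02 x 10^-4) = 3.69


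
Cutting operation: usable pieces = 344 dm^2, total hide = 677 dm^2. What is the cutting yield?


Yield = usable / total x 100
Yield = 344 / 677 x 100 = 50.8%


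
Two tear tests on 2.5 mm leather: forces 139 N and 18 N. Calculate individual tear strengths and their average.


Tear 1 = 139 / 2.5 = 55.6 N/mm
Tear 2 = 18 / 2.5 = 7.2 N/mm
Average = (55.6 + 7.2) / 2 = 31.4 N/mm


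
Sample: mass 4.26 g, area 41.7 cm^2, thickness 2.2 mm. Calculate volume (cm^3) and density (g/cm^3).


Volume = 9.174 cm^3
Density = 0.464 g/cm^3


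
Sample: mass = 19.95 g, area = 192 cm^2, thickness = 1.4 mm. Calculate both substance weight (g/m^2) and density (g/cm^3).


Substance weight = 1039.1 g/m^2
Density = 0.742 g/cm^3


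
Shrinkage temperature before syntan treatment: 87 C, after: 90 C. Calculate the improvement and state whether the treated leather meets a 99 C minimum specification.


Improvement = 3 C
Meets 99 C spec: No

Improvement = 90 - 87 = 3 C
Spec check: 90 C >= 99 C? No


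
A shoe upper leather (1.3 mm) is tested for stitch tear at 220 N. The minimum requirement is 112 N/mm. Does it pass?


STS = 220 / 1.3 = 169.2 N/mm
Minimum required: 112 N/mm
Passes: Yes


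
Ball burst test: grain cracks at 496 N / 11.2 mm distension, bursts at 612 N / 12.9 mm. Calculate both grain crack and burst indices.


Crack index = 44.3 N/mm
Burst index = 47.4 N/mm


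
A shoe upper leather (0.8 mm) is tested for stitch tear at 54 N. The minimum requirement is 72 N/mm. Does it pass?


STS = 67.5 N/mm
Passes: No


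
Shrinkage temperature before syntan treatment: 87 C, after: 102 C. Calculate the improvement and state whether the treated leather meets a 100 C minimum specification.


Improvement = 102 - 87 = 15 C
Spec check: 102 C >= 100 C? Yes


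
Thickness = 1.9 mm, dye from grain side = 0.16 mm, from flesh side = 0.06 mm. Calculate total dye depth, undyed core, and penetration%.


Total dyed = 0.16 + 0.06 = 0.22 mm
Undyed core = 1.9 - 0.22 = 1.68 mm
Penetration = 0.22 / 1.9 x 100 = 11.6%


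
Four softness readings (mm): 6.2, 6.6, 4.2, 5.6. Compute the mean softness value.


Sum = 6.2 + 6.6 + 4.2 + 5.6
Mean = 22.6 / 4 = 5.65 mm


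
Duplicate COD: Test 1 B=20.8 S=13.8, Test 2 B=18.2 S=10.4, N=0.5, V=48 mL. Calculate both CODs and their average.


COD1 = (20.8 - 13.8) x 0.5 x 8000 / 48 = 583.3 mg/L
COD2 = (18.2 - 10.4) x 0.5 x 8000 / 48 = 650.0 mg/L
Average = (583.3 + 650.0) / 2 = 616.7 mg/L


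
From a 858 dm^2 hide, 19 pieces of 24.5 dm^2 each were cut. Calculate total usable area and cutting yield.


Total usable = 19 x 24.5 = 465.5 dm^2
Yield = 465.5 / 858 x 100 = 54.3%


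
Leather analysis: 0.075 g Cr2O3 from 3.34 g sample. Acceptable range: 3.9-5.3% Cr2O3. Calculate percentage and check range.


Cr2O3 = 2.25%
Within range: No

Cr2O3% = 0.075 / 3.34 x 100 = 2.25%
Acceptable range: 3.9 to 5.3%
Within range: No


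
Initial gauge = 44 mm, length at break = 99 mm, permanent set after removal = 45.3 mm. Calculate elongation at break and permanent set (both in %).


Elongation at break = (99 - 44) / 44 x 100 = 125.0%
Permanent set = (45.3 - 44) / 44 x 100 = 3.0%


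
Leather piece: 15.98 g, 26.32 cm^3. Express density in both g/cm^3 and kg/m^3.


Density = 15.98 / 26.32 = 0.607 g/cm^3
Convert: 0.607 x 1000 = 607 kg/m^3


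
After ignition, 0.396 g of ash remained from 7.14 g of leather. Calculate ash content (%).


Ash% = 0.396 / 7.14 x 100
Ash% = 5.55%


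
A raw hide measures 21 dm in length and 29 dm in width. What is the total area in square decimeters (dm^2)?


609 dm^2

Area = length x width
Area = 21 x 29 = 609 dm^2


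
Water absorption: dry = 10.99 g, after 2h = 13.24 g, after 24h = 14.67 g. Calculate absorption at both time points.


2h absorption = 20.5%
24h absorption = 33.5%

WA (2h) = (13.24 - 10.99) / 10.99 x 100 = 20.5%
WA (24h) = (14.67 - 10.99) / 10.99 x 100 = 33.5%


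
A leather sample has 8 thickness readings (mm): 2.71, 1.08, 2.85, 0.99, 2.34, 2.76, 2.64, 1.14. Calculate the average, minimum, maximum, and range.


Sum = 16.51
Average = 16.51 / 8 = 2.06 mm
Minimum = 0.99 mm
Maximum = 2.85 mm
Range = 2.85 - 0.99 = 1.86 mm


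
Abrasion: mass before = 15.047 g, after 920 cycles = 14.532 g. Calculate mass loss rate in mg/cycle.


0.560 mg/cycle

Mass loss = 15.047 - 14.532 = 0.515 g
Rate = 0.515 / 920 x 1000 = 0.560 mg/cycle


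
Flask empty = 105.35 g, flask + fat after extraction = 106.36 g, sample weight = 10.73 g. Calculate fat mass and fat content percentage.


Fat mass = 1.01 g
Fat content = 9.4%


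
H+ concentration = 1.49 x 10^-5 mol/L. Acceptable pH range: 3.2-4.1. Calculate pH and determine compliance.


pH = 4.83
Compliant: No

pH = -log10(1.49 x 10^-5) = 4.83
Range: 3.2 to 4.1
Compliant: No


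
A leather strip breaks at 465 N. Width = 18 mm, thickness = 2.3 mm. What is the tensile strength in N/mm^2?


11.23 N/mm^2


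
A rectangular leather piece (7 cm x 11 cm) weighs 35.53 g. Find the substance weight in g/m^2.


Area = 7 x 11 = 77 cm^2
SW = 35.53 / 77 x 10000 = 4614.3 g/m^2


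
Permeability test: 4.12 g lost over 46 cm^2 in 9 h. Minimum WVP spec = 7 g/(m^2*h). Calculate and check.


WVP = 4.12 / (46 x 9) x 10000 = 99.52 g/(m^2*h)
Minimum: 7 g/(m^2*h)
Meets spec: Yes


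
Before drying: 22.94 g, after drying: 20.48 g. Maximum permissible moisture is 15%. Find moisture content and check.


Moisture content = 10.7%
Acceptable: Yes

MC = (22.94 - 20.48) / 22.94 x 100 = 10.7%
Maximum: 15%
Acceptable: Yes


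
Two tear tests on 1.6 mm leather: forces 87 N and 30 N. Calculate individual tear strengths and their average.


Tear 1 = 54.4 N/mm
Tear 2 = 18.8 N/mm
Average = 36.6 N/mm


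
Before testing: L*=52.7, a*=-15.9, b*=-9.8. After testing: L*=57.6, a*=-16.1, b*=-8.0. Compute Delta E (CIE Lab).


Delta E = 5.22


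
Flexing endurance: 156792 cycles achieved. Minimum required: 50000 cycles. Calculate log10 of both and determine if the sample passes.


log10(156792) = 5.20
log10(50000) = 4.70
Passes: Yes


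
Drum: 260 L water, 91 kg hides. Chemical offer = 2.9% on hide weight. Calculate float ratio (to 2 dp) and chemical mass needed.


Float ratio = 260 / 91 = 2.86
Chemical = 91 x 2.9 / 100 = 2.639 kg


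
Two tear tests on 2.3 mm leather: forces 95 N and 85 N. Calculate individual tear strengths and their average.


Tear 1 = 41.3 N/mm
Tear 2 = 37.0 N/mm
Average = 39.2 N/mm


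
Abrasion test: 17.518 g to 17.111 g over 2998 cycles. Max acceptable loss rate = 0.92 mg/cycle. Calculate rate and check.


Loss = 17.518 - 17.111 = 0.407 g
Rate = 0.407 g / 2998 cycles x 1000 = 0.136 mg/cycle
Max = 0.92 mg/cycle
Passes: Yes


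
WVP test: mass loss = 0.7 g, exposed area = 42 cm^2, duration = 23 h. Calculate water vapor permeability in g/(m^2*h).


7.25 g/(m^2*h)

WVP = mass_loss / (area x time) x 10000
WVP = 0.7 / (42 x 23) x 10000
WVP = 0.7 / 966 x 10000 = 7.25 g/(m^2*h)


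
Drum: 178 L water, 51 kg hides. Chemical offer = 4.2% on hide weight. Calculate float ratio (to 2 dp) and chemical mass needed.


Float ratio = 3.49
Chemical needed = 2.142 kg


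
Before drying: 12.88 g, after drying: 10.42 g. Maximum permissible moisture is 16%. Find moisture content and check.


MC = (12.88 - 10.42) / 12.88 x 100 = 19.1%
Maximum: 16%
Acceptable: No


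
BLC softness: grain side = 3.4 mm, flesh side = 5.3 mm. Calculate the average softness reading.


4.35 mm

Average = (3.4 + 5.3) / 2
Average = 4.35 mm


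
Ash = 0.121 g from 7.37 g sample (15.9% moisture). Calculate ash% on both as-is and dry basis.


As-is ash% = 0.121 / 7.37 x 100 = 1.64%
Dry mass = 7.37 x (100 - 15.9) / 100 = 6.19817 g
Dry-basis ash% = 0.121 / 6.19817 x 100 = 1.95%


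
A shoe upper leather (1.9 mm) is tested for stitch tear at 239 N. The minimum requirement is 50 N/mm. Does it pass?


STS = 125.8 N/mm
Passes: Yes

STS = 239 / 1.9 = 125.8 N/mm
Minimum required: 50 N/mm
Passes: Yes


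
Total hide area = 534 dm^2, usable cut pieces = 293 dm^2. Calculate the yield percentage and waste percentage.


Yield = 54.9%
Waste = 45.1%


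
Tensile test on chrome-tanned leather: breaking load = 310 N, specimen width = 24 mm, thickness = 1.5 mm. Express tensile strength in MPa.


Cross-section = 24 x 1.5 = 36.0 mm^2
TS = 310 / 36.0 = 8.61 MPa
(1 N/mm^2 = 1 MPa)


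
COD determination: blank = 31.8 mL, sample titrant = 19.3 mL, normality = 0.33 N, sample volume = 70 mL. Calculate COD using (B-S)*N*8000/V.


471.4 mg/L


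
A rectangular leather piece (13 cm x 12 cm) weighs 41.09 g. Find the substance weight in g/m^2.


2634.0 g/m^2


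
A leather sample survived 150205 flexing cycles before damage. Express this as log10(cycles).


5.18


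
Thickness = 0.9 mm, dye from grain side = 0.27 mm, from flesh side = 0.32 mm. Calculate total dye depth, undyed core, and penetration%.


Total dyed = 0.59 mm
Undyed core = 0.31 mm
Penetration = 65.6%

Total dyed = 0.27 + 0.32 = 0.59 mm
Undyed core = 0.9 - 0.59 = 0.31 mm
Penetration = 0.59 / 0.9 x 100 = 65.6%


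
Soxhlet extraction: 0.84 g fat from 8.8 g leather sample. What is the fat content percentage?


9.5%

Fat content = 0.84 / 8.8 x 100
Fat = 9.5%


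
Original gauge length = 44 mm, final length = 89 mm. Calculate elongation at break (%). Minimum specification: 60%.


Elongation = 102.3%
Meets spec: Yes


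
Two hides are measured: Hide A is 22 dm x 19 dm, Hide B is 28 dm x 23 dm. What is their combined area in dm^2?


Hide A area = 22 x 19 = 418 dm^2
Hide B area = 28 x 23 = 644 dm^2
Total = 418 + 644 = 1062 dm^2


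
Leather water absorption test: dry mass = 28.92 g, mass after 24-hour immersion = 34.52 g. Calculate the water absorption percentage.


Water absorbed = 34.52 - 28.92 = 5.60 g
WA% = 5.60 / 28.92 x 100 = 19.4%


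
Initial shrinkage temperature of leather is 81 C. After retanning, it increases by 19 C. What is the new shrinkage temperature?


New Ts = 81 + 19 = 100 C


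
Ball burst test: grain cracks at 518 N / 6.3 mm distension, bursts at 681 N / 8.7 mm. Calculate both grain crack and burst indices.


Crack index = 82.2 N/mm
Burst index = 78.3 N/mm

Crack index = 518 / 6.3 = 82.2 N/mm
Burst index = 681 / 8.7 = 78.3 N/mm


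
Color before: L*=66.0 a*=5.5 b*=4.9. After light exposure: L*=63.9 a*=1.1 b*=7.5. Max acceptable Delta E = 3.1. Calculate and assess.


dL = -2.1, da = -4.4, db = 2.6
dE = sqrt((-2.1)^2 + (-4.4)^2 + (2.6)^2) = 5.53
Max = 3.1
Passes: No


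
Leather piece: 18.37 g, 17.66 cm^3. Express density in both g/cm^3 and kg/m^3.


1.040 g/cm^3
1040 kg/m^3

Density = 18.37 / 17.66 = 1.040 g/cm^3
Convert: 1.040 x 1000 = 1040 kg/m^3


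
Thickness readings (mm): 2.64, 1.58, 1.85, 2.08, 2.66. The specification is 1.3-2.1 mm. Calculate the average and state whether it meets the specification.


Average = 2.16 mm
Within specification: No


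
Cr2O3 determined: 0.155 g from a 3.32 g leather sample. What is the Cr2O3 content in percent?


Cr2O3% = 0.155 / 3.32 x 100
Cr2O3% = 4.67%


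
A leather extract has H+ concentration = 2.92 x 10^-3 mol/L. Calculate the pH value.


pH = 2.53

pH = -log10[H+]
pH = -log10(2.92 x 10^-3) = 2.53


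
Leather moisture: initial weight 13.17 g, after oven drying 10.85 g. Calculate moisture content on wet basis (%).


17.6%

Moisture = 13.17 - 10.85 = 2.32 g
MC = 2.32 / 13.17 x 100 = 17.6%


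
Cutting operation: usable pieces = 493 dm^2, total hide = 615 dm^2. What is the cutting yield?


80.2%

Yield = usable / total x 100
Yield = 493 / 615 x 100 = 80.2%


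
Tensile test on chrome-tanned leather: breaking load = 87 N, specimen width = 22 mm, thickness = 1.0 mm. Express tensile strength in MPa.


Cross-section = 22 x 1.0 = 22.0 mm^2
TS = 87 / 22.0 = 3.95 MPa
(1 N/mm^2 = 1 MPa)


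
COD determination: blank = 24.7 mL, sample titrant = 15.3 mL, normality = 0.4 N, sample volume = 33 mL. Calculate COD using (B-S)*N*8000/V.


911.5 mg/L

COD = (24.7 - 15.3) x 0.4 x 8000 / 33
COD = 9.4 x 0.4 x 8000 / 33
COD = 911.5 mg/L


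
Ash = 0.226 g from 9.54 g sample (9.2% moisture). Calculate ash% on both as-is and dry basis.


As-is ash% = 0.226 / 9.54 x 100 = 2.37%
Dry mass = 9.54 x (100 - 9.2) / 100 = 8.66232 g
Dry-basis ash% = 0.226 / 8.66232 x 100 = 2.61%


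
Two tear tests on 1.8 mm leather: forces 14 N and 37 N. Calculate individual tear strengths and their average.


Tear 1 = 14 / 1.8 = 7.8 N/mm
Tear 2 = 37 / 1.8 = 20.6 N/mm
Average = (7.8 + 20.6) / 2 = 14.2 N/mm


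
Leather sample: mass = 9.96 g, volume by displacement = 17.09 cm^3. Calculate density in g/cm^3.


0.583 g/cm^3


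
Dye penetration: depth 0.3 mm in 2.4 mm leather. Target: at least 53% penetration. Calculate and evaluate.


Penetration = 12.5%
Meets target: No

Penetration = 0.3 / 2.4 x 100 = 12.5%
Target: 53%
Meets target: No


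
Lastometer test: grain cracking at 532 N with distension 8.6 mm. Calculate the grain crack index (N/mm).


61.9 N/mm

Grain crack index = force / distension
Index = 532 / 8.6 = 61.9 N/mm


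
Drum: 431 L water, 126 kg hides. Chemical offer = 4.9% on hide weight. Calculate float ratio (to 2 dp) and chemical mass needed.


Float ratio = 431 / 126 = 3.42
Chemical = 126 x 4.9 / 100 = 6.174 kg


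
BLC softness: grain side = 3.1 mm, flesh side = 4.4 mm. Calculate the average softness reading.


Average = (3.1 + 4.4) / 2
Average = 3.75 mm


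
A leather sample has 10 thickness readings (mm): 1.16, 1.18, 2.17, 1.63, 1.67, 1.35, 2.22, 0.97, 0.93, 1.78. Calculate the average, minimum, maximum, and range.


Average = 1.51 mm
Min = 0.93 mm
Max = 2.22 mm
Range = 1.29 mm

Sum = 15.06
Average = 15.06 / 10 = 1.51 mm
Minimum = 0.93 mm
Maximum = 2.22 mm
Range = 2.22 - 0.93 = 1.29 mm


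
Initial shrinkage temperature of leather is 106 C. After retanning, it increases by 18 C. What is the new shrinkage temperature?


New Ts = 106 + 18 = 124 C


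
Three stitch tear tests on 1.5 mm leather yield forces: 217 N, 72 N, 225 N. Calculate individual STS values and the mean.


STS1 = 217 / 1.5 = 144.7 N/mm
STS2 = 72 / 1.5 = 48.0 N/mm
STS3 = 225 / 1.5 = 150.0 N/mm
Mean = (144.7 + 48.0 + 150.0) / 3 = 114.2 N/mm


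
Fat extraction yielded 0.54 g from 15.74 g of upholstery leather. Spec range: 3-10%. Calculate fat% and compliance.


Fat% = 0.54 / 15.74 x 100 = 3.4%
Spec range: 3-10%
Compliant: Yes


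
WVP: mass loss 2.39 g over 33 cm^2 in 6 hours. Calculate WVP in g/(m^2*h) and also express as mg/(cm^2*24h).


WVP = 120.71 g/(m^2*h)
Daily rate = 289.70 mg/(cm^2*24h)

WVP = 2.39 / (33 x 6) x 10000 = 120.71 g/(m^2*h)
Mass loss in mg = 2.39 x 1000 = 2390 mg
Per cm^2 per 24h in mg: 2390 x 24 / (33 x 6) = 57360 / 198 = 289.70 mg/(cm^2*24h)


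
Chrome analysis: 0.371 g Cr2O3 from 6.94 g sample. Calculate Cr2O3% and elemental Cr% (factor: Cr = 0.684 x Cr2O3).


Cr2O3% = 0.371 / 6.94 x 100 = 5.35%
Cr% = 5.35 x 0.684 = 3.66%


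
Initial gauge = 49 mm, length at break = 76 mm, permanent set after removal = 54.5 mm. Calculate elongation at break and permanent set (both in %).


Elongation at break = 55.1%
Permanent set = 11.2%


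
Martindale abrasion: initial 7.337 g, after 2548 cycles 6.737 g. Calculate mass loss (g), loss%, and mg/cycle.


Mass loss = 0.600 g
Loss = 8.18%
Rate = 0.235 mg/cycle

Loss = 7.337 - 6.737 = 0.600 g
Loss% = 0.600 / 7.337 x 100 = 8.18%
Rate = 0.600 / 2548 x 1000 = 0.235 mg/cycle


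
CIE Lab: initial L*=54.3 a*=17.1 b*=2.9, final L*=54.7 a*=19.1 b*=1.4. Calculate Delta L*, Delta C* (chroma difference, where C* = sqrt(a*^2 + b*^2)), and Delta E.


Delta L* = 54.7 - 54.3 = 0.4
C1* = sqrt((17.1)^2 + (2.9)^2) = 17.344
C2* = sqrt((19.1)^2 + (1.4)^2) = 19.151
Delta C* = 19.151 - 17.344 = 1.81
Delta E = sqrt((0.4)^2 + (2.0)^2 + (-1.5)^2) = 2.53


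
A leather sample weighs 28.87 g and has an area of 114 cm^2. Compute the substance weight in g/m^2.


2532.5 g/m^2


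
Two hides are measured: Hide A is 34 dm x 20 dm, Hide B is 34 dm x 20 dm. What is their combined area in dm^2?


Hide A area = 34 x 20 = 680 dm^2
Hide B area = 34 x 20 = 680 dm^2
Total = 680 + 680 = 1360 dm^2


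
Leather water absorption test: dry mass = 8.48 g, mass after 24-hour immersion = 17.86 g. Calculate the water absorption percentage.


Water absorbed = 17.86 - 8.48 = 9.38 g
WA% = 9.38 / 8.48 x 100 = 110.6%


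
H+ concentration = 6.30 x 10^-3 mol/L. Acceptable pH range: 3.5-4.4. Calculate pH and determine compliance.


pH = 2.20
Compliant: No


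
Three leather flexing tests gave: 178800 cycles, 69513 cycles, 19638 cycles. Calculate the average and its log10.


Average = (178800 + 69513 + 19638) / 3 = 89317 cycles
log10(89317) = 4.95


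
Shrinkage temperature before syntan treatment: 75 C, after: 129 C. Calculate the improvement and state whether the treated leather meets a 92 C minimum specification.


Improvement = 54 C
Meets 92 C spec: Yes

Improvement = 129 - 75 = 54 C
Spec check: 129 C >= 92 C? Yes


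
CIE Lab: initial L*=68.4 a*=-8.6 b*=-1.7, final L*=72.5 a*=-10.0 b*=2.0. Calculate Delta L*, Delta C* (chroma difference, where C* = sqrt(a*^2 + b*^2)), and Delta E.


Delta L* = 72.5 - 68.4 = 4.1
C1* = sqrt((-8.6)^2 + (-1.7)^2) = 8.766
C2* = sqrt((-10.0)^2 + (2.0)^2) = 10.198
Delta C* = 10.198 - 8.766 = 1.43
Delta E = sqrt((4.1)^2 + (-1.4)^2 + (3.7)^2) = 5.70


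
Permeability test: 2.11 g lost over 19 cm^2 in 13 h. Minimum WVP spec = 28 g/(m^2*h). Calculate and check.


WVP = 2.11 / (19 x 13) x 10000 = 85.43 g/(m^2*h)
Minimum: 28 g/(m^2*h)
Meets spec: Yes


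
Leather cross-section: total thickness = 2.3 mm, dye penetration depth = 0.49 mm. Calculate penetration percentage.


Penetration% = 0.49 / 2.3 x 100
Penetration = 21.3%


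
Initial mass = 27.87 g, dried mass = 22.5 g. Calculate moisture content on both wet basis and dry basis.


Wet basis = 19.3%
Dry basis = 23.9%


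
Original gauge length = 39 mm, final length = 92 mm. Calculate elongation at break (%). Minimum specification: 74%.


Extension = 92 - 39 = 53 mm
Elongation = 53 / 39 x 100 = 135.9%
Minimum required: 74%
Meets specification: Yes


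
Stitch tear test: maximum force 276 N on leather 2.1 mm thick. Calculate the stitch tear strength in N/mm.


131.4 N/mm

Stitch tear strength = force / thickness
STS = 276 / 2.1 = 131.4 N/mm


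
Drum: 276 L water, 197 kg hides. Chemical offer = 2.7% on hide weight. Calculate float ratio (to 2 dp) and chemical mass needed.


Float ratio = 276 / 197 = 1.40
Chemical = 197 x 2.7 / 100 = 5.319 kg


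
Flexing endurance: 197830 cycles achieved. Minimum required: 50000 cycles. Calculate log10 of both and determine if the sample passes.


log10(197830) = 5.30
log10(50000) = 4.70
Passes: Yes


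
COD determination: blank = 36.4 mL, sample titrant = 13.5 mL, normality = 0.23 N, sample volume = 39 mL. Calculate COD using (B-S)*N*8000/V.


COD = (36.4 - 13.5) x 0.23 x 8000 / 39
COD = 22.9 x 0.23 x 8000 / 39
COD = 1080.4 mg/L


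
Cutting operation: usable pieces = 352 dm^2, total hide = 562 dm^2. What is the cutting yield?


Yield = usable / total x 100
Yield = 352 / 562 x 100 = 62.6%


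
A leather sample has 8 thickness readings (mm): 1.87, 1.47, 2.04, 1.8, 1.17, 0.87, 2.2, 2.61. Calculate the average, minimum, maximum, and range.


Average = 1.75 mm
Min = 0.87 mm
Max = 2.61 mm
Range = 1.74 mm


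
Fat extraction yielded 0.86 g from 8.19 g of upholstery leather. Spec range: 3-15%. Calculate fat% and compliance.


Fat content = 10.5%
Compliant: Yes

Fat% = 0.86 / 8.19 x 100 = 10.5%
Spec range: 3-15%
Compliant: Yes


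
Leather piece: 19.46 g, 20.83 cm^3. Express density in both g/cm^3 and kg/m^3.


0.934 g/cm^3
934 kg/m^3

Density = 19.46 / 20.83 = 0.934 g/cm^3
Convert: 0.934 x 1000 = 934 kg/m^3


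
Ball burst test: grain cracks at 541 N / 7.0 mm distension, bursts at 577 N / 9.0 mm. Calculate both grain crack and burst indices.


Crack index = 541 / 7.0 = 77.3 N/mm
Burst index = 577 / 9.0 = 64.1 N/mm


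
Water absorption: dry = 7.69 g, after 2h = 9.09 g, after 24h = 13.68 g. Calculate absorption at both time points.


2h absorption = 18.2%
24h absorption = 77.9%

WA (2h) = (9.09 - 7.69) / 7.69 x 100 = 18.2%
WA (24h) = (13.68 - 7.69) / 7.69 x 100 = 77.9%


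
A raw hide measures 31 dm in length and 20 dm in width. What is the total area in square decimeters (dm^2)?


Area = length x width
Area = 31 x 20 = 620 dm^2


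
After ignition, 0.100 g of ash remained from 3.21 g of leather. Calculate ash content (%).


3.12%

Ash% = 0.100 / 3.21 x 100
Ash% = 3.12%


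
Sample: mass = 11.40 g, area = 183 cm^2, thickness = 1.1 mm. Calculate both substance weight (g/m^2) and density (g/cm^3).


Substance weight = 623.0 g/m^2
Density = 0.566 g/cm^3

SW = 11.40 / 183 x 10000 = 623.0 g/m^2
Volume = 183 x 1.1 / 10 = 20.13 cm^3
Density = 11.40 / 20.13 = 0.566 g/cm^3


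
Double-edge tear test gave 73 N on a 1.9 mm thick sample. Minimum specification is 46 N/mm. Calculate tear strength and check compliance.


Tear strength = 38.4 N/mm
Compliant: No

Tear strength = 73 / 1.9 = 38.4 N/mm
Required minimum = 46 N/mm
Compliant: No


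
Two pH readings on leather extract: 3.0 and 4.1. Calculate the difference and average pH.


Difference = |3.0 - 4.1| = 1.1
Average = (3.0 + 4.1) / 2 = 3.55


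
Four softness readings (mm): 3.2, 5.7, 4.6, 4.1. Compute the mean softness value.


Sum = 3.2 + 5.7 + 4.6 + 4.1
Mean = 17.6 / 4 = 4.40 mm


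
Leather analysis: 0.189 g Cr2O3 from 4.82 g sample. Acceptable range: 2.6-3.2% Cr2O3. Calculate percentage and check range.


Cr2O3 = 3.92%
Within range: No


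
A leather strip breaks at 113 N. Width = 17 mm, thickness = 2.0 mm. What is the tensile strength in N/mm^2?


3.32 N/mm^2


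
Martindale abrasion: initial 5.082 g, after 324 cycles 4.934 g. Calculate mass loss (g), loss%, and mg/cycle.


Mass loss = 0.148 g
Loss = 2.91%
Rate = 0.457 mg/cycle


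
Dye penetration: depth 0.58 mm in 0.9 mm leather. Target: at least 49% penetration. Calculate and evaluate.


Penetration = 64.4%
Meets target: Yes

Penetration = 0.58 / 0.9 x 100 = 64.4%
Target: 49%
Meets target: Yes


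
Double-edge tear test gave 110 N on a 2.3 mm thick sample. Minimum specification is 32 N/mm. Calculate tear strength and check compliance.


Tear strength = 110 / 2.3 = 47.8 N/mm
Required minimum = 32 N/mm
Compliant: Yes


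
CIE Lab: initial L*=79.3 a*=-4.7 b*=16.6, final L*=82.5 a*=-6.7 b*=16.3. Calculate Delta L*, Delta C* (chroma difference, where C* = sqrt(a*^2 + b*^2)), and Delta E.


Delta L* = 82.5 - 79.3 = 3.2
C1* = sqrt((-4.7)^2 + (16.6)^2) = 17.253
C2* = sqrt((-6.7)^2 + (16.3)^2) = 17.623
Delta C* = 17.623 - 17.253 = 0.37
Delta E = sqrt((3.2)^2 + (-2.0)^2 + (-0.3)^2) = 3.79


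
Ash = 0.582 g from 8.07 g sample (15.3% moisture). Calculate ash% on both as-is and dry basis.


As-is ash = 7.21%
Dry-basis ash = 8.51%

As-is ash% = 0.582 / 8.07 x 100 = 7.21%
Dry mass = 8.07 x (100 - 15.3) / 100 = 6.83529 g
Dry-basis ash% = 0.582 / 6.83529 x 100 = 8.51%


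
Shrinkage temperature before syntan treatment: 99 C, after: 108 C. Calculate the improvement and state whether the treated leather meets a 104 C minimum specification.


Improvement = 108 - 99 = 9 C
Spec check: 108 C >= 104 C? Yes


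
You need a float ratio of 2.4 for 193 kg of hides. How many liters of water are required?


463.2 L


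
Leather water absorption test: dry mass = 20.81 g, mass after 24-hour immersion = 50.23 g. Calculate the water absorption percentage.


Water absorbed = 50.23 - 20.81 = 29.42 g
WA% = 29.42 / 20.81 x 100 = 141.4%


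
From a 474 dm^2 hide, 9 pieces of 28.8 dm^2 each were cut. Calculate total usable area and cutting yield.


Usable area = 259.2 dm^2
Yield = 54.7%

Total usable = 9 x 28.8 = 259.2 dm^2
Yield = 259.2 / 474 x 100 = 54.7%


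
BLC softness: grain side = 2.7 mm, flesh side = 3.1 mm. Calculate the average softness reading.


2.90 mm


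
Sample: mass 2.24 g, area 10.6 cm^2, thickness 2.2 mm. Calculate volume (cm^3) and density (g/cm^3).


Thickness in cm = 2.2 / 10 = 0.22 cm
Volume = 10.6 x 0.22 = 2.332 cm^3
Density = 2.24 / 2.332 = 0.961 g/cm^3


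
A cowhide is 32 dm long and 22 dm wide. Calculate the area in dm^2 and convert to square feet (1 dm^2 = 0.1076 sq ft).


704 dm^2
75.75 sq ft

Area = 32 x 22 = 704 dm^2
Conversion: 704 x 0.1076 = 75.75 sq ft


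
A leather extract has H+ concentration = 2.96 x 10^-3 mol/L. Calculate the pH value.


pH = -log10[H+]
pH = -log10(2.96 x 10^-3) = 2.53


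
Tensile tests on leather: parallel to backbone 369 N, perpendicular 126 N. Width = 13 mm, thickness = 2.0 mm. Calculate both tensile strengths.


Parallel = 14.19 N/mm^2
Perpendicular = 4.85 N/mm^2

Area = 13 x 2.0 = 26.0 mm^2
TS (parallel) = 369 / 26.0 = 14.19 N/mm^2
TS (perpendicular) = 126 / 26.0 = 4.85 N/mm^2


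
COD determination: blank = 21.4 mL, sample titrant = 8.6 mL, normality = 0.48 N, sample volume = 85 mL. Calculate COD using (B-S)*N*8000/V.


578.3 mg/L

COD = (21.4 - 8.6) x 0.48 x 8000 / 85
COD = 12.8 x 0.48 x 8000 / 85
COD = 578.3 mg/L


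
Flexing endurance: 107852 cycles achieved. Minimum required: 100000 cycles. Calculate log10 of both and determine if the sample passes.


Achieved: log10 = 5.03
Required: log10 = 5.00
Passes: Yes


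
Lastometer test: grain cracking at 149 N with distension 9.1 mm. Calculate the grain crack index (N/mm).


Grain crack index = force / distension
Index = 149 / 9.1 = 16.4 N/mm


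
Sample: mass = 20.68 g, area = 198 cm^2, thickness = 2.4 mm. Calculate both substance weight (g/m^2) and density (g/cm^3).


Substance weight = 1044.4 g/m^2
Density = 0.435 g/cm^3

SW = 20.68 / 198 x 10000 = 1044.4 g/m^2
Volume = 198 x 2.4 / 10 = 47.52 cm^3
Density = 20.68 / 47.52 = 0.435 g/cm^3


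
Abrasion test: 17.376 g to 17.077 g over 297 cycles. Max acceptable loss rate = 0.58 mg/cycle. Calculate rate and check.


Rate = 1.007 mg/cycle
Passes: No

Loss = 17.376 - 17.077 = 0.299 g
Rate = 0.299 g / 297 cycles x 1000 = 1.007 mg/cycle
Max = 0.58 mg/cycle
Passes: No


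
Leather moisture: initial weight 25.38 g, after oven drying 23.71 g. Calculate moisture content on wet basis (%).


6.6%

Moisture = 25.38 - 23.71 = 1.67 g
MC = 1.67 / 25.38 x 100 = 6.6%


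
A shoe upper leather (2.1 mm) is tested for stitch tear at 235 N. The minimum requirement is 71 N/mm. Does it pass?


STS = 235 / 2.1 = 111.9 N/mm
Minimum required: 71 N/mm
Passes: Yes


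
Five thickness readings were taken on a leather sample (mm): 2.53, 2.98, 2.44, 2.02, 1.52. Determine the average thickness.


Sum = 2.53 + 2.98 + 2.44 + 2.02 + 1.52 = 11.49
Average = 11.49 / 5 = 2.30 mm


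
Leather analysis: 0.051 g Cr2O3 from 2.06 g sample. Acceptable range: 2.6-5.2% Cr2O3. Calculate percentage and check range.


Cr2O3 = 2.48%
Within range: No


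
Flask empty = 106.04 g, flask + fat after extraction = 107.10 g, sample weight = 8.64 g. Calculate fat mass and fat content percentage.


Fat mass = 1.06 g
Fat content = 12.3%


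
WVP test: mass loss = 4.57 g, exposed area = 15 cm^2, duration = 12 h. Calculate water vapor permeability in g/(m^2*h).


WVP = mass_loss / (area x time) x 10000
WVP = 4.57 / (15 x 12) x 10000
WVP = 4.57 / 180 x 10000 = 253.89 g/(m^2*h)


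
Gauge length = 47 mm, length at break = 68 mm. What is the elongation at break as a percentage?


Extension = 68 - 47 = 21 mm
Elongation = 21 / 47 x 100 = 44.7%


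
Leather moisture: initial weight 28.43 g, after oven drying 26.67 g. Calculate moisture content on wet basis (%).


Moisture = 28.43 - 26.67 = 1.76 g
MC = 1.76 / 28.43 x 100 = 6.2%


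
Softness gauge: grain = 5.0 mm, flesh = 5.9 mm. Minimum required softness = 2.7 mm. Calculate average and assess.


Average = (5.0 + 5.9) / 2 = 5.45 mm
Minimum = 2.7 mm
Meets requirement: Yes


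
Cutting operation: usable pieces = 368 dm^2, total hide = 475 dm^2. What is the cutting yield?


77.5%


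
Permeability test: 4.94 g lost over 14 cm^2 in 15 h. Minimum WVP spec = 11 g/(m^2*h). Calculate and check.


WVP = 4.94 / (14 x 15) x 10000 = 235.24 g/(m^2*h)
Minimum: 11 g/(m^2*h)
Meets spec: Yes


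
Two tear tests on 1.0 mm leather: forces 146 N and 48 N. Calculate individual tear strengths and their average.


Tear 1 = 146.0 N/mm
Tear 2 = 48.0 N/mm
Average = 97.0 N/mm


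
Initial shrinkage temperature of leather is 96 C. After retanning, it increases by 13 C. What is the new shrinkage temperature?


New Ts = 96 + 13 = 109 C


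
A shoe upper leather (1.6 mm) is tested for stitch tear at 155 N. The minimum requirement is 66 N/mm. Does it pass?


STS = 96.9 N/mm
Passes: Yes

STS = 155 / 1.6 = 96.9 N/mm
Minimum required: 66 N/mm
Passes: Yes


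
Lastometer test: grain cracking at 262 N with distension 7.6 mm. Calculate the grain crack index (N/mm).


Grain crack index = force / distension
Index = 262 / 7.6 = 34.5 N/mm


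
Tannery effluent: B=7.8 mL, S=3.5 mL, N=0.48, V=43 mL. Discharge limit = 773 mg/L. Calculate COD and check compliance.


COD = (7.8 - 3.5) x 0.48 x 8000 / 43 = 384.0 mg/L
Limit: 773 mg/L
Compliant: Yes


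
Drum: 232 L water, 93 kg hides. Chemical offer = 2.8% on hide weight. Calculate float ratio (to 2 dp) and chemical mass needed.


Float ratio = 2.49
Chemical needed = 2.604 kg

Float ratio = 232 / 93 = 2.49
Chemical = 93 x 2.8 / 100 = 2.604 kg


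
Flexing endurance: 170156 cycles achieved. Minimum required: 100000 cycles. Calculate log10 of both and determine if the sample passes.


log10(170156) = 5.23
log10(100000) = 5.00
Passes: Yes


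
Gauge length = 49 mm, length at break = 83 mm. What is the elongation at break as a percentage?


69.4%

Extension = 83 - 49 = 34 mm
Elongation = 34 / 49 x 100 = 69.4%


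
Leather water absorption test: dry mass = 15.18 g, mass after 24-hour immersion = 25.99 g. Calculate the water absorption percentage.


Water absorbed = 25.99 - 15.18 = 10.81 g
WA% = 10.81 / 15.18 x 100 = 71.2%


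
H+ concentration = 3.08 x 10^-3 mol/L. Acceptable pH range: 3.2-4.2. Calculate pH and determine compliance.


pH = 2.51
Compliant: No


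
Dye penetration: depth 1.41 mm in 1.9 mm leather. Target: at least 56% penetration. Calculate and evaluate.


Penetration = 1.41 / 1.9 x 100 = 74.2%
Target: 56%
Meets target: Yes


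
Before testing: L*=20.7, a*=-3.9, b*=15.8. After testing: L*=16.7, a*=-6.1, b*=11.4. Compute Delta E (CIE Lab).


Delta E = 6.34

dL = 16.7 - 20.7 = -4.0
da = -6.1 - (-3.9) = -2.2
db = 11.4 - 15.8 = -4.4
dE = sqrt((-4.0)^2 + (-2.2)^2 + (-4.4)^2) = 6.34


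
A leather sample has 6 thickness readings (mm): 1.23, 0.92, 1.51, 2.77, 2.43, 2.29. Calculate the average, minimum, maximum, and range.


Sum = 11.15
Average = 11.15 / 6 = 1.86 mm
Minimum = 0.92 mm
Maximum = 2.77 mm
Range = 2.77 - 0.92 = 1.85 mm


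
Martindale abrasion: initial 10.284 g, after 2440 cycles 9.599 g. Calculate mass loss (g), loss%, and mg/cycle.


Loss = 10.284 - 9.599 = 0.685 g
Loss% = 0.685 / 10.284 x 100 = 6.66%
Rate = 0.685 / 2440 x 1000 = 0.281 mg/cycle


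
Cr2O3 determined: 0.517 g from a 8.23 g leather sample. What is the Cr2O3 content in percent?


Cr2O3% = 0.517 / 8.23 x 100
Cr2O3% = 6.28%


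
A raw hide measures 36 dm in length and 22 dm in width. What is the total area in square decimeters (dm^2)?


792 dm^2


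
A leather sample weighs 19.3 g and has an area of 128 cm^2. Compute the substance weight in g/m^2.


Substance weight = mass / area x 10000
SW = 19.3 / 128 x 10000
SW = 1507.8 g/m^2


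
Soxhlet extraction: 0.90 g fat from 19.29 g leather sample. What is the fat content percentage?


Fat content = 0.90 / 19.29 x 100
Fat = 4.7%


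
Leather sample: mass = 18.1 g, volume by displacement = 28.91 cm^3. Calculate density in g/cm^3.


0.626 g/cm^3

Density = mass / volume
Density = 18.1 / 28.91 = 0.626 g/cm^3


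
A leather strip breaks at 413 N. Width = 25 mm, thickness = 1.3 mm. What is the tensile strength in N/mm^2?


Cross-sectional area = 25 x 1.3 = 32.5 mm^2
Tensile strength = 413 / 32.5 = 12.71 N/mm^2


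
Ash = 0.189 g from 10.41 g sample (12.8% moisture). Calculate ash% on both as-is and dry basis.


As-is ash% = 0.189 / 10.41 x 100 = 1.82%
Dry mass = 10.41 x (100 - 12.8) / 100 = 9.07752 g
Dry-basis ash% = 0.189 / 9.07752 x 100 = 2.08%


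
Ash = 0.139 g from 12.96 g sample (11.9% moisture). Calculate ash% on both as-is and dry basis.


As-is ash% = 0.139 / 12.96 x 100 = 1.07%
Dry mass = 12.96 x (100 - 11.9) / 100 = 11.41776 g
Dry-basis ash% = 0.139 / 11.41776 x 100 = 1.22%


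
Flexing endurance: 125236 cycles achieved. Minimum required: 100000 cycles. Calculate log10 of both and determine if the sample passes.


log10(125236) = 5.10
log10(100000) = 5.00
Passes: Yes


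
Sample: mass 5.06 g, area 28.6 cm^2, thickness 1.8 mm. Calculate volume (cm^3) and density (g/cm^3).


Thickness in cm = 1.8 / 10 = 0.18 cm
Volume = 28.6 x 0.18 = 5.148 cm^3
Density = 5.06 / 5.148 = 0.983 g/cm^3


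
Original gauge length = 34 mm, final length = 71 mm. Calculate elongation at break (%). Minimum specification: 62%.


Elongation = 108.8%
Meets spec: Yes


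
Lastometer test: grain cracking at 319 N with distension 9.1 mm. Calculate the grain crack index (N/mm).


35.1 N/mm

Grain crack index = force / distension
Index = 319 / 9.1 = 35.1 N/mm
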